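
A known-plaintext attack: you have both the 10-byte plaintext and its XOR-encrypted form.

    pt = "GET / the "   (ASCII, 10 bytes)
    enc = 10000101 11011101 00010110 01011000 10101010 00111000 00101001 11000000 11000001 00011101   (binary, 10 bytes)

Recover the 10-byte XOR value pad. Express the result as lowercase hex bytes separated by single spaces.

Since enc = pt ⊕ pad, XORing both sides with pt gives pad = pt ⊕ enc.
byte 0:  71 ^ 133 = 194
byte 1:  69 ^ 221 = 152
byte 2:  84 ^  22 =  66
byte 3:  32 ^  88 = 120
byte 4:  47 ^ 170 = 133
byte 5:  32 ^  56 =  24
byte 6: 116 ^  41 =  93
byte 7: 104 ^ 192 = 168
byte 8: 101 ^ 193 = 164
byte 9:  32 ^  29 =  61

c2 98 42 78 85 18 5d a8 a4 3d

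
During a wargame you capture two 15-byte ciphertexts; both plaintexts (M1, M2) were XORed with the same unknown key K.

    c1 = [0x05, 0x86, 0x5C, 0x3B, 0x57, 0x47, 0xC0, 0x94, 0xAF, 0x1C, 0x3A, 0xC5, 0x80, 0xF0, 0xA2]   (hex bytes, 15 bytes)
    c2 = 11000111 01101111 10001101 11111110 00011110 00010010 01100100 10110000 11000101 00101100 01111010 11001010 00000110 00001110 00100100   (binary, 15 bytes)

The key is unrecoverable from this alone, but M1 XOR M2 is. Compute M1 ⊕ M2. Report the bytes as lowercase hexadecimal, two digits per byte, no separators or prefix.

c2e9d1c54955a4246a30400f86fe86

c1 ⊕ c2 = (M1 ⊕ K) ⊕ (M2 ⊕ K) = M1 ⊕ M2 — the shared key cancels under XOR.
05 ^ c7 = c2
86 ^ 6f = e9
5c ^ 8d = d1
3b ^ fe = c5
57 ^ 1e = 49
47 ^ 12 = 55
c0 ^ 64 = a4
94 ^ b0 = 24
af ^ c5 = 6a
1c ^ 2c = 30
3a ^ 7a = 40
c5 ^ ca = 0f
80 ^ 06 = 86
f0 ^ 0e = fe
a2 ^ 24 = 86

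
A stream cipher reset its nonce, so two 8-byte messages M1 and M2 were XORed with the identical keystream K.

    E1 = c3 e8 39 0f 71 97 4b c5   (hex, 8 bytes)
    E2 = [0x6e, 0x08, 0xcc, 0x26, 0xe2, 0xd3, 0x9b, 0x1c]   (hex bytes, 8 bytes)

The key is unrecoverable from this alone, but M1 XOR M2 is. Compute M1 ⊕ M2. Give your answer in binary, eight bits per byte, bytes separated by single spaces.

E1 ⊕ E2 = (M1 ⊕ K) ⊕ (M2 ⊕ K) = M1 ⊕ M2 — the shared key cancels under XOR.
c3 xor 6e = ad
e8 xor 08 = e0
39 xor cc = f5
0f xor 26 = 29
71 xor e2 = 93
97 xor d3 = 44
4b xor 9b = d0
c5 xor 1c = d9

10101101 11100000 11110101 00101001 10010011 01000100 11010000 11011001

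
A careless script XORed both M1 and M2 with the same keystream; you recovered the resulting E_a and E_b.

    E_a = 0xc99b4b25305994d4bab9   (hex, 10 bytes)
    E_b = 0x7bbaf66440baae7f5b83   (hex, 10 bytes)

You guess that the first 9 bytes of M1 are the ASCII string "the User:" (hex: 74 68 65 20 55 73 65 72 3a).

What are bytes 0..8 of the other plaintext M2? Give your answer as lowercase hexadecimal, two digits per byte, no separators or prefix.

c649d86125905fd9db

First, E_a ⊕ E_b = (M1 ⊕ K) ⊕ (M2 ⊕ K) = M1 ⊕ M2, so the key drops out. Then M2 = (M1 ⊕ M2) ⊕ M1 over the first 9 bytes.
byte 0: (c9 ⊕ 7b) ⊕ 74 = b2 ⊕ 74 = c6
byte 1: (9b ⊕ ba) ⊕ 68 = 21 ⊕ 68 = 49
byte 2: (4b ⊕ f6) ⊕ 65 = bd ⊕ 65 = d8
byte 3: (25 ⊕ 64) ⊕ 20 = 41 ⊕ 20 = 61
byte 4: (30 ⊕ 40) ⊕ 55 = 70 ⊕ 55 = 25
byte 5: (59 ⊕ ba) ⊕ 73 = e3 ⊕ 73 = 90
byte 6: (94 ⊕ ae) ⊕ 65 = 3a ⊕ 65 = 5f
byte 7: (d4 ⊕ 7f) ⊕ 72 = ab ⊕ 72 = d9
byte 8: (ba ⊕ 5b) ⊕ 3a = e1 ⊕ 3a = db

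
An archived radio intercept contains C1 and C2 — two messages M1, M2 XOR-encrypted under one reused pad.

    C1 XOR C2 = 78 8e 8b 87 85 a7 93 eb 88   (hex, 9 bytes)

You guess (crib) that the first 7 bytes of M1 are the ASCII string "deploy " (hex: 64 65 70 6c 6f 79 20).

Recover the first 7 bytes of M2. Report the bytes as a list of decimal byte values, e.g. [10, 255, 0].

Since C1 ⊕ C2 = M1 ⊕ M2, XORing with the guessed M1 bytes yields the corresponding M2 bytes: M2 = (C1 ⊕ C2) ⊕ M1.
byte 0: 78 ⊕ 64 = 1c
byte 1: 8e ⊕ 65 = eb
byte 2: 8b ⊕ 70 = fb
byte 3: 87 ⊕ 6c = eb
byte 4: 85 ⊕ 6f = ea
byte 5: a7 ⊕ 79 = de
byte 6: 93 ⊕ 20 = b3

[28, 235, 251, 235, 234, 222, 179]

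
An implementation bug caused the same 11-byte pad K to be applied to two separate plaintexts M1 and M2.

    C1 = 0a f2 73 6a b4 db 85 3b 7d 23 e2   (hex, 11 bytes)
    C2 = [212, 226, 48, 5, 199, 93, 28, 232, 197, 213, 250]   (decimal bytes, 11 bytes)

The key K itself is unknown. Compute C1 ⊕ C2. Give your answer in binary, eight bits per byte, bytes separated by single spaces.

11011110 00010000 01000011 01101111 01110011 10000110 10011001 11010011 10111000 11110110 00011000

C1 ⊕ C2 = (M1 ⊕ K) ⊕ (M2 ⊕ K) = M1 ⊕ M2 — the shared key cancels under XOR.
0a ⊕ d4 = de
f2 ⊕ e2 = 10
73 ⊕ 30 = 43
6a ⊕ 05 = 6f
b4 ⊕ c7 = 73
db ⊕ 5d = 86
85 ⊕ 1c = 99
3b ⊕ e8 = d3
7d ⊕ c5 = b8
23 ⊕ d5 = f6
e2 ⊕ fa = 18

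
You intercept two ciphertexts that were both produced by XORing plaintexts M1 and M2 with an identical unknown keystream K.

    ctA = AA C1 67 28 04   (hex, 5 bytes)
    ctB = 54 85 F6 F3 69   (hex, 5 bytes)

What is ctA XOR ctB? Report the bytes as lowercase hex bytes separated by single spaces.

ctA ⊕ ctB = (M1 ⊕ K) ⊕ (M2 ⊕ K) = M1 ⊕ M2 — the shared key cancels under XOR.
aa xor 54 = fe
c1 xor 85 = 44
67 xor f6 = 91
28 xor f3 = db
04 xor 69 = 6d

fe 44 91 db 6d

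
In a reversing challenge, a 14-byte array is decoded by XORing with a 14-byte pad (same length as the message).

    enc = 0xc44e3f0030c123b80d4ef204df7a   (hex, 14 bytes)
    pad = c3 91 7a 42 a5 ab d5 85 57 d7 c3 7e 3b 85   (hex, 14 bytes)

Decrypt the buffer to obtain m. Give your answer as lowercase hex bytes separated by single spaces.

07 df 45 42 95 6a f6 3d 5a 99 31 7a e4 ff

196 XOR 195 =   7
 78 XOR 145 = 223
 63 XOR 122 =  69
  0 XOR  66 =  66
 48 XOR 165 = 149
193 XOR 171 = 106
 35 XOR 213 = 246
184 XOR 133 =  61
 13 XOR  87 =  90
 78 XOR 215 = 153
242 XOR 195 =  49
  4 XOR 126 = 122
223 XOR  59 = 228
122 XOR 133 = 255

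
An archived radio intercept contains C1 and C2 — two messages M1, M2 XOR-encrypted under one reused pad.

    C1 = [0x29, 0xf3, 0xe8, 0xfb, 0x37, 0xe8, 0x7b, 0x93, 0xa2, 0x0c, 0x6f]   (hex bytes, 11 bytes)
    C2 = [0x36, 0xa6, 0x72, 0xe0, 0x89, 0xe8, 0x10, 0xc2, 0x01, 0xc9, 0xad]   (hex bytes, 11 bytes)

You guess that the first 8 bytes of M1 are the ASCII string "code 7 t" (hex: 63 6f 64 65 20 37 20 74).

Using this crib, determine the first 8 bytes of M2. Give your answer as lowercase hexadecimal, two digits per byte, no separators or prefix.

7c3afe7e9e374b25

First, C1 ⊕ C2 = (M1 ⊕ K) ⊕ (M2 ⊕ K) = M1 ⊕ M2, so the key drops out. Then M2 = (M1 ⊕ M2) ⊕ M1 over the first 8 bytes.
byte 0: (29 XOR 36) XOR 63 = 1f XOR 63 = 7c
byte 1: (f3 XOR a6) XOR 6f = 55 XOR 6f = 3a
byte 2: (e8 XOR 72) XOR 64 = 9a XOR 64 = fe
byte 3: (fb XOR e0) XOR 65 = 1b XOR 65 = 7e
byte 4: (37 XOR 89) XOR 20 = be XOR 20 = 9e
byte 5: (e8 XOR e8) XOR 37 = 00 XOR 37 = 37
byte 6: (7b XOR 10) XOR 20 = 6b XOR 20 = 4b
byte 7: (93 XOR c2) XOR 74 = 51 XOR 74 = 25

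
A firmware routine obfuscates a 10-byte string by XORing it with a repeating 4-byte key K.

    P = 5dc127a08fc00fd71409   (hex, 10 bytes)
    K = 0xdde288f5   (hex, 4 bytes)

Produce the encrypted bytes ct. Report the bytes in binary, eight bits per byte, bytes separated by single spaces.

The 4-byte key repeats, so the effective keystream is dd e2 88 f5 dd e2 88 f5 dd e2.
byte 0: 5d XOR dd = 80
byte 1: c1 XOR e2 = 23
byte 2: 27 XOR 88 = af
byte 3: a0 XOR f5 = 55
byte 4: 8f XOR dd = 52
byte 5: c0 XOR e2 = 22
byte 6: 0f XOR 88 = 87
byte 7: d7 XOR f5 = 22
byte 8: 14 XOR dd = c9
byte 9: 09 XOR e2 = eb

10000000 00100011 10101111 01010101 01010010 00100010 10000111 00100010 11001001 11101011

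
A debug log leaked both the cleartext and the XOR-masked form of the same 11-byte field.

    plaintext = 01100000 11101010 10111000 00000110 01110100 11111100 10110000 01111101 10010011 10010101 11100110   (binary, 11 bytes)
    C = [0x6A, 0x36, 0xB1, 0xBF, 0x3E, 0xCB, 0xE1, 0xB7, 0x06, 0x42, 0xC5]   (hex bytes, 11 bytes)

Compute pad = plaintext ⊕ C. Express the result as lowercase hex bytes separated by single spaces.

Since C = plaintext ⊕ pad, XORing both sides with plaintext gives pad = plaintext ⊕ C.
60 XOR 6a = 0a
ea XOR 36 = dc
b8 XOR b1 = 09
06 XOR bf = b9
74 XOR 3e = 4a
fc XOR cb = 37
b0 XOR e1 = 51
7d XOR b7 = ca
93 XOR 06 = 95
95 XOR 42 = d7
e6 XOR c5 = 23

0a dc 09 b9 4a 37 51 ca 95 d7 23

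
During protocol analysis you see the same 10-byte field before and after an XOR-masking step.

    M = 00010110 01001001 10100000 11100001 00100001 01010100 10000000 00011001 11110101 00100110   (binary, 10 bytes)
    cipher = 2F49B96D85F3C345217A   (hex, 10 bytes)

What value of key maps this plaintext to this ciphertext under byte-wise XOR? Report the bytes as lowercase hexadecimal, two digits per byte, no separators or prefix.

Since cipher = M ⊕ key, XORing both sides with M gives key = M ⊕ cipher.
00010110 ⊕ 00101111 = 00111001
01001001 ⊕ 01001001 = 00000000
10100000 ⊕ 10111001 = 00011001
11100001 ⊕ 01101101 = 10001100
00100001 ⊕ 10000101 = 10100100
01010100 ⊕ 11110011 = 10100111
10000000 ⊕ 11000011 = 01000011
00011001 ⊕ 01000101 = 01011100
11110101 ⊕ 00100001 = 11010100
00100110 ⊕ 01111010 = 01011100

3900198ca4a7435cd45c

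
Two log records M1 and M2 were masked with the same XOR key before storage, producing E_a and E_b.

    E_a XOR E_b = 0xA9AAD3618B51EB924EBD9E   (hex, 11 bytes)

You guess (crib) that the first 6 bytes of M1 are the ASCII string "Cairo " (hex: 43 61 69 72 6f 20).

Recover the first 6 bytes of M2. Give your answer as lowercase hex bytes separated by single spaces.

ea cb ba 13 e4 71

Since E_a ⊕ E_b = M1 ⊕ M2, XORing with the guessed M1 bytes yields the corresponding M2 bytes: M2 = (E_a ⊕ E_b) ⊕ M1.
a9 xor 43 = ea
aa xor 61 = cb
d3 xor 69 = ba
61 xor 72 = 13
8b xor 6f = e4
51 xor 20 = 71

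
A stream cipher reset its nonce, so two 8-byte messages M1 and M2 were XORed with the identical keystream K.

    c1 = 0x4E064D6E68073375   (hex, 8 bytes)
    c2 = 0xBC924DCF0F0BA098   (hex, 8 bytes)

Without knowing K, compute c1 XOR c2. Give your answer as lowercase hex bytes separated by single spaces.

c1 ⊕ c2 = (M1 ⊕ K) ⊕ (M2 ⊕ K) = M1 ⊕ M2 — the shared key cancels under XOR.
01001110 ⊕ 10111100 = 11110010
00000110 ⊕ 10010010 = 10010100
01001101 ⊕ 01001101 = 00000000
01101110 ⊕ 11001111 = 10100001
01101000 ⊕ 00001111 = 01100111
00000111 ⊕ 00001011 = 00001100
00110011 ⊕ 10100000 = 10010011
01110101 ⊕ 10011000 = 11101101

f2 94 00 a1 67 0c 93 ed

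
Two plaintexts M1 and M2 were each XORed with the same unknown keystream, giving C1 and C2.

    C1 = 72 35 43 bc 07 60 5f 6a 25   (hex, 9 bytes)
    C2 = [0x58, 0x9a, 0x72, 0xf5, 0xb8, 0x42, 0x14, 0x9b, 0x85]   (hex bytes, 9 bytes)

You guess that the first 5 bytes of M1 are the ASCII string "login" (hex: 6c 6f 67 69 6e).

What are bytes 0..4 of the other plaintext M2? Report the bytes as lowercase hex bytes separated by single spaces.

46 c0 56 20 d1

First, C1 ⊕ C2 = (M1 ⊕ K) ⊕ (M2 ⊕ K) = M1 ⊕ M2, so the key drops out. Then M2 = (M1 ⊕ M2) ⊕ M1 over the first 5 bytes.
byte 0: (72 ⊕ 58) ⊕ 6c = 2a ⊕ 6c = 46
byte 1: (35 ⊕ 9a) ⊕ 6f = af ⊕ 6f = c0
byte 2: (43 ⊕ 72) ⊕ 67 = 31 ⊕ 67 = 56
byte 3: (bc ⊕ f5) ⊕ 69 = 49 ⊕ 69 = 20
byte 4: (07 ⊕ b8) ⊕ 6e = bf ⊕ 6e = d1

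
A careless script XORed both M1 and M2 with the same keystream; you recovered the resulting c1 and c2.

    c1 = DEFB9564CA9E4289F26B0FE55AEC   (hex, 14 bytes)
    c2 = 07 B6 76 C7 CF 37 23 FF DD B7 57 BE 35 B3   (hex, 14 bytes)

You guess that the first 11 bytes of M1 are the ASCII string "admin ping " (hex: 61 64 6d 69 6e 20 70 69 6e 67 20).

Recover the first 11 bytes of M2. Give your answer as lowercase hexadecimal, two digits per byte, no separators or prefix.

b8298eca6b89111f41bb78

First, c1 ⊕ c2 = (M1 ⊕ K) ⊕ (M2 ⊕ K) = M1 ⊕ M2, so the key drops out. Then M2 = (M1 ⊕ M2) ⊕ M1 over the first 11 bytes.
byte 0: (de XOR 07) XOR 61 = d9 XOR 61 = b8
byte 1: (fb XOR b6) XOR 64 = 4d XOR 64 = 29
byte 2: (95 XOR 76) XOR 6d = e3 XOR 6d = 8e
byte 3: (64 XOR c7) XOR 69 = a3 XOR 69 = ca
byte 4: (ca XOR cf) XOR 6e = 05 XOR 6e = 6b
byte 5: (9e XOR 37) XOR 20 = a9 XOR 20 = 89
byte 6: (42 XOR 23) XOR 70 = 61 XOR 70 = 11
byte 7: (89 XOR ff) XOR 69 = 76 XOR 69 = 1f
byte 8: (f2 XOR dd) XOR 6e = 2f XOR 6e = 41
byte 9: (6b XOR b7) XOR 67 = dc XOR 67 = bb
byte 10: (0f XOR 57) XOR 20 = 58 XOR 20 = 78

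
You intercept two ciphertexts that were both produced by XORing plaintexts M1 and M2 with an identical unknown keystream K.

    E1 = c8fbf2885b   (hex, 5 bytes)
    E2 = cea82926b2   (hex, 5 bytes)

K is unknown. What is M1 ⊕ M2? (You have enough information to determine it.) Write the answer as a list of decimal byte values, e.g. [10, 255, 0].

E1 ⊕ E2 = (M1 ⊕ K) ⊕ (M2 ⊕ K) = M1 ⊕ M2 — the shared key cancels under XOR.
c8 ⊕ ce = 06
fb ⊕ a8 = 53
f2 ⊕ 29 = db
88 ⊕ 26 = ae
5b ⊕ b2 = e9

[6, 83, 219, 174, 233]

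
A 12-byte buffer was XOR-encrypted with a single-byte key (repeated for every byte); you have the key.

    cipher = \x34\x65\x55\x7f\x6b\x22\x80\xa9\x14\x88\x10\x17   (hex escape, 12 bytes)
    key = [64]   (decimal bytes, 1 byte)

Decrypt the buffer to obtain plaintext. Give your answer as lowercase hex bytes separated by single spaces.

The 1-byte key repeats, so the effective keystream is 40 40 40 40 40 40 40 40 40 40 40 40.
byte 0:  52 XOR  64 = 116
byte 1: 101 XOR  64 =  37
byte 2:  85 XOR  64 =  21
byte 3: 127 XOR  64 =  63
byte 4: 107 XOR  64 =  43
byte 5:  34 XOR  64 =  98
byte 6: 128 XOR  64 = 192
byte 7: 169 XOR  64 = 233
byte 8:  20 XOR  64 =  84
byte 9: 136 XOR  64 = 200
byte 10:  16 XOR  64 =  80
byte 11:  23 XOR  64 =  87

74 25 15 3f 2b 62 c0 e9 54 c8 50 57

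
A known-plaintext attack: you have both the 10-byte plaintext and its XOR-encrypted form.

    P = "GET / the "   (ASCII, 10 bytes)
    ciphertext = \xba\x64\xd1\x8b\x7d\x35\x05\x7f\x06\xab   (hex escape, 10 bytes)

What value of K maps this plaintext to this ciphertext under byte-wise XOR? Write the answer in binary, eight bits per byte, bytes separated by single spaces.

Since ciphertext = P ⊕ K, XORing both sides with P gives K = P ⊕ ciphertext.
47 ^ ba = fd
45 ^ 64 = 21
54 ^ d1 = 85
20 ^ 8b = ab
2f ^ 7d = 52
20 ^ 35 = 15
74 ^ 05 = 71
68 ^ 7f = 17
65 ^ 06 = 63
20 ^ ab = 8b

11111101 00100001 10000101 10101011 01010010 00010101 01110001 00010111 01100011 10001011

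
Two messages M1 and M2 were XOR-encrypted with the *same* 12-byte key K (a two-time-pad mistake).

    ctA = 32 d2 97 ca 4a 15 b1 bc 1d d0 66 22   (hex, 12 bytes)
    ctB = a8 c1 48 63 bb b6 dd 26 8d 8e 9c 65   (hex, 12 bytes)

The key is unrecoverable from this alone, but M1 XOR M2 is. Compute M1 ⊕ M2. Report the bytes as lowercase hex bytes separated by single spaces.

9a 13 df a9 f1 a3 6c 9a 90 5e fa 47

ctA ⊕ ctB = (M1 ⊕ K) ⊕ (M2 ⊕ K) = M1 ⊕ M2 — the shared key cancels under XOR.
32 ^ a8 = 9a
d2 ^ c1 = 13
97 ^ 48 = df
ca ^ 63 = a9
4a ^ bb = f1
15 ^ b6 = a3
b1 ^ dd = 6c
bc ^ 26 = 9a
1d ^ 8d = 90
d0 ^ 8e = 5e
66 ^ 9c = fa
22 ^ 65 = 47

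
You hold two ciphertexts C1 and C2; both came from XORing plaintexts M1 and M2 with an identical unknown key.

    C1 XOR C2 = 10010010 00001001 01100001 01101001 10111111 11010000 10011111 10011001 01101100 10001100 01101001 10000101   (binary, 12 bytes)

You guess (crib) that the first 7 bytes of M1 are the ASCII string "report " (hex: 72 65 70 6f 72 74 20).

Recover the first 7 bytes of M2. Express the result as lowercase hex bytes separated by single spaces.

Since C1 ⊕ C2 = M1 ⊕ M2, XORing with the guessed M1 bytes yields the corresponding M2 bytes: M2 = (C1 ⊕ C2) ⊕ M1.
byte 0: 92 ^ 72 = e0
byte 1: 09 ^ 65 = 6c
byte 2: 61 ^ 70 = 11
byte 3: 69 ^ 6f = 06
byte 4: bf ^ 72 = cd
byte 5: d0 ^ 74 = a4
byte 6: 9f ^ 20 = bf

e0 6c 11 06 cd a4 bf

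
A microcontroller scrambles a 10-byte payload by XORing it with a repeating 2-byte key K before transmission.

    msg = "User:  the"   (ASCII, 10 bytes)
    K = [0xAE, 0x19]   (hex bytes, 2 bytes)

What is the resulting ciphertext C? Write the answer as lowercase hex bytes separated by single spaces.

fb 6a cb 6b 94 39 8e 6d c6 7c

The 2-byte key repeats, so the effective keystream is ae 19 ae 19 ae 19 ae 19 ae 19.
byte 0: 55 ^ ae = fb
byte 1: 73 ^ 19 = 6a
byte 2: 65 ^ ae = cb
byte 3: 72 ^ 19 = 6b
byte 4: 3a ^ ae = 94
byte 5: 20 ^ 19 = 39
byte 6: 20 ^ ae = 8e
byte 7: 74 ^ 19 = 6d
byte 8: 68 ^ ae = c6
byte 9: 65 ^ 19 = 7c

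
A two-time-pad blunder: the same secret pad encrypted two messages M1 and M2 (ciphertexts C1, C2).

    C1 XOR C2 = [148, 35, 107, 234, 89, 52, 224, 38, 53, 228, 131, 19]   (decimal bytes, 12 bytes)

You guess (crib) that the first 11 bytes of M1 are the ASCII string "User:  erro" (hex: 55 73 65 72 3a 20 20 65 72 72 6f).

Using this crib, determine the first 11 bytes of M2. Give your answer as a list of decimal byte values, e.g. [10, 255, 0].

Since C1 ⊕ C2 = M1 ⊕ M2, XORing with the guessed M1 bytes yields the corresponding M2 bytes: M2 = (C1 ⊕ C2) ⊕ M1.
byte 0: 94 xor 55 = c1
byte 1: 23 xor 73 = 50
byte 2: 6b xor 65 = 0e
byte 3: ea xor 72 = 98
byte 4: 59 xor 3a = 63
byte 5: 34 xor 20 = 14
byte 6: e0 xor 20 = c0
byte 7: 26 xor 65 = 43
byte 8: 35 xor 72 = 47
byte 9: e4 xor 72 = 96
byte 10: 83 xor 6f = ec

[193, 80, 14, 152, 99, 20, 192, 67, 71, 150, 236]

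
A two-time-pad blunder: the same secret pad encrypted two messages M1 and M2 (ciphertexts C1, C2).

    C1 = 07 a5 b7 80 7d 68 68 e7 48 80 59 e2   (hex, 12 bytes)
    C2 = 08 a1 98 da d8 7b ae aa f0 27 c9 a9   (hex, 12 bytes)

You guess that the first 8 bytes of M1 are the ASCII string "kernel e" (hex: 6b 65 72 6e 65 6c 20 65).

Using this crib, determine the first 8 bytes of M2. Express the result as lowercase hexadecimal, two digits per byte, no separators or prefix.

64615d34c07fe628

First, C1 ⊕ C2 = (M1 ⊕ K) ⊕ (M2 ⊕ K) = M1 ⊕ M2, so the key drops out. Then M2 = (M1 ⊕ M2) ⊕ M1 over the first 8 bytes.
byte 0: (07 ^ 08) ^ 6b = 0f ^ 6b = 64
byte 1: (a5 ^ a1) ^ 65 = 04 ^ 65 = 61
byte 2: (b7 ^ 98) ^ 72 = 2f ^ 72 = 5d
byte 3: (80 ^ da) ^ 6e = 5a ^ 6e = 34
byte 4: (7d ^ d8) ^ 65 = a5 ^ 65 = c0
byte 5: (68 ^ 7b) ^ 6c = 13 ^ 6c = 7f
byte 6: (68 ^ ae) ^ 20 = c6 ^ 20 = e6
byte 7: (e7 ^ aa) ^ 65 = 4d ^ 65 = 28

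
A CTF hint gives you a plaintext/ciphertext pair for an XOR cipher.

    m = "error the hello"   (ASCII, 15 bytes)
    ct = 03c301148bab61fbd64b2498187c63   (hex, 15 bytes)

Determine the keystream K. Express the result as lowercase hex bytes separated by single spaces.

66 b1 73 7b f9 8b 15 93 b3 6b 4c fd 74 10 0c

Since ct = m ⊕ K, XORing both sides with m gives K = m ⊕ ct.
byte 0: 65 ^ 03 = 66
byte 1: 72 ^ c3 = b1
byte 2: 72 ^ 01 = 73
byte 3: 6f ^ 14 = 7b
byte 4: 72 ^ 8b = f9
byte 5: 20 ^ ab = 8b
byte 6: 74 ^ 61 = 15
byte 7: 68 ^ fb = 93
byte 8: 65 ^ d6 = b3
byte 9: 20 ^ 4b = 6b
byte 10: 68 ^ 24 = 4c
byte 11: 65 ^ 98 = fd
byte 12: 6c ^ 18 = 74
byte 13: 6c ^ 7c = 10
byte 14: 6f ^ 63 = 0c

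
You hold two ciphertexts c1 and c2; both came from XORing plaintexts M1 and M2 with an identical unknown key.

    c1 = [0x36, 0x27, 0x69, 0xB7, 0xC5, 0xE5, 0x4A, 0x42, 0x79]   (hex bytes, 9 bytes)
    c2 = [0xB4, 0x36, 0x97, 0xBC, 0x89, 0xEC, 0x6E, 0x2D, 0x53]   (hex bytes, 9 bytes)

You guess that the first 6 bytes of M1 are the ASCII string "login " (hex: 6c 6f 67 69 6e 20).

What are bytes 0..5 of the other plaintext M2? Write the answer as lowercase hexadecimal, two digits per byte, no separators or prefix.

ee7e99622229

First, c1 ⊕ c2 = (M1 ⊕ K) ⊕ (M2 ⊕ K) = M1 ⊕ M2, so the key drops out. Then M2 = (M1 ⊕ M2) ⊕ M1 over the first 6 bytes.
byte 0: (36 XOR b4) XOR 6c = 82 XOR 6c = ee
byte 1: (27 XOR 36) XOR 6f = 11 XOR 6f = 7e
byte 2: (69 XOR 97) XOR 67 = fe XOR 67 = 99
byte 3: (b7 XOR bc) XOR 69 = 0b XOR 69 = 62
byte 4: (c5 XOR 89) XOR 6e = 4c XOR 6e = 22
byte 5: (e5 XOR ec) XOR 20 = 09 XOR 20 = 29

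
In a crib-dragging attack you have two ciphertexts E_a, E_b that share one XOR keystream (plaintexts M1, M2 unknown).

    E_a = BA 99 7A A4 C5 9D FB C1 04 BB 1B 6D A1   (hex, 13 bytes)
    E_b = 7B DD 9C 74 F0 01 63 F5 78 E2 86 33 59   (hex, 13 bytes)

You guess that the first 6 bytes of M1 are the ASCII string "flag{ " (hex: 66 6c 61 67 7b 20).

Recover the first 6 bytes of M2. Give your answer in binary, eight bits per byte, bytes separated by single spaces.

First, E_a ⊕ E_b = (M1 ⊕ K) ⊕ (M2 ⊕ K) = M1 ⊕ M2, so the key drops out. Then M2 = (M1 ⊕ M2) ⊕ M1 over the first 6 bytes.
byte 0: (ba ^ 7b) ^ 66 = c1 ^ 66 = a7
byte 1: (99 ^ dd) ^ 6c = 44 ^ 6c = 28
byte 2: (7a ^ 9c) ^ 61 = e6 ^ 61 = 87
byte 3: (a4 ^ 74) ^ 67 = d0 ^ 67 = b7
byte 4: (c5 ^ f0) ^ 7b = 35 ^ 7b = 4e
byte 5: (9d ^ 01) ^ 20 = 9c ^ 20 = bc

10100111 00101000 10000111 10110111 01001110 10111100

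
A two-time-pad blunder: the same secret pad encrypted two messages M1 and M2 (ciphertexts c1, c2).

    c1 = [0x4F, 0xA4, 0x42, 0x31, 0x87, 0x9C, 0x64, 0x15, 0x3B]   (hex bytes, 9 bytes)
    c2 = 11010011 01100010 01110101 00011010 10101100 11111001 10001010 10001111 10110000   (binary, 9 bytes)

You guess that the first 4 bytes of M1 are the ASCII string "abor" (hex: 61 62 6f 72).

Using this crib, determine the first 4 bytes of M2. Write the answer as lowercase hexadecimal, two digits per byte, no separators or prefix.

First, c1 ⊕ c2 = (M1 ⊕ K) ⊕ (M2 ⊕ K) = M1 ⊕ M2, so the key drops out. Then M2 = (M1 ⊕ M2) ⊕ M1 over the first 4 bytes.
byte 0: (4f ⊕ d3) ⊕ 61 = 9c ⊕ 61 = fd
byte 1: (a4 ⊕ 62) ⊕ 62 = c6 ⊕ 62 = a4
byte 2: (42 ⊕ 75) ⊕ 6f = 37 ⊕ 6f = 58
byte 3: (31 ⊕ 1a) ⊕ 72 = 2b ⊕ 72 = 59

fda45859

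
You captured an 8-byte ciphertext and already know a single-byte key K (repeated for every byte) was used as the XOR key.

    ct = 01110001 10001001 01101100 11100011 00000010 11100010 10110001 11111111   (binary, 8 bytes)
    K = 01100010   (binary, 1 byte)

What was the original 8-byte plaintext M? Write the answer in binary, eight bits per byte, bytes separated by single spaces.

The 1-byte key repeats, so the effective keystream is 62 62 62 62 62 62 62 62.
byte 0: 71 xor 62 = 13
byte 1: 89 xor 62 = eb
byte 2: 6c xor 62 = 0e
byte 3: e3 xor 62 = 81
byte 4: 02 xor 62 = 60
byte 5: e2 xor 62 = 80
byte 6: b1 xor 62 = d3
byte 7: ff xor 62 = 9d

00010011 11101011 00001110 10000001 01100000 10000000 11010011 10011101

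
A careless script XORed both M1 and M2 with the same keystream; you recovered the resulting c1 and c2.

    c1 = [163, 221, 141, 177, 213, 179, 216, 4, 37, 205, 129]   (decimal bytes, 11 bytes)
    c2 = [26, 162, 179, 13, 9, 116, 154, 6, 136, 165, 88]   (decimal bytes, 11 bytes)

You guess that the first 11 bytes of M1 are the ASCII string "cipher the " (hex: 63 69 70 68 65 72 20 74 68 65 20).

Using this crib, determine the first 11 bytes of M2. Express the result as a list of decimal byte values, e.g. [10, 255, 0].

First, c1 ⊕ c2 = (M1 ⊕ K) ⊕ (M2 ⊕ K) = M1 ⊕ M2, so the key drops out. Then M2 = (M1 ⊕ M2) ⊕ M1 over the first 11 bytes.
byte 0: (a3 ^ 1a) ^ 63 = b9 ^ 63 = da
byte 1: (dd ^ a2) ^ 69 = 7f ^ 69 = 16
byte 2: (8d ^ b3) ^ 70 = 3e ^ 70 = 4e
byte 3: (b1 ^ 0d) ^ 68 = bc ^ 68 = d4
byte 4: (d5 ^ 09) ^ 65 = dc ^ 65 = b9
byte 5: (b3 ^ 74) ^ 72 = c7 ^ 72 = b5
byte 6: (d8 ^ 9a) ^ 20 = 42 ^ 20 = 62
byte 7: (04 ^ 06) ^ 74 = 02 ^ 74 = 76
byte 8: (25 ^ 88) ^ 68 = ad ^ 68 = c5
byte 9: (cd ^ a5) ^ 65 = 68 ^ 65 = 0d
byte 10: (81 ^ 58) ^ 20 = d9 ^ 20 = f9

[218, 22, 78, 212, 185, 181, 98, 118, 197, 13, 249]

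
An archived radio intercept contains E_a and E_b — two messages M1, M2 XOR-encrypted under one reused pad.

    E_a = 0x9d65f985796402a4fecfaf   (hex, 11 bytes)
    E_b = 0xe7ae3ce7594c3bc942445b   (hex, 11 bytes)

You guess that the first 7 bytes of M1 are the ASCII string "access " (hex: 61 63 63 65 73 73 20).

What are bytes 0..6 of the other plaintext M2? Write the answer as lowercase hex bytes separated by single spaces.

First, E_a ⊕ E_b = (M1 ⊕ K) ⊕ (M2 ⊕ K) = M1 ⊕ M2, so the key drops out. Then M2 = (M1 ⊕ M2) ⊕ M1 over the first 7 bytes.
byte 0: (9d XOR e7) XOR 61 = 7a XOR 61 = 1b
byte 1: (65 XOR ae) XOR 63 = cb XOR 63 = a8
byte 2: (f9 XOR 3c) XOR 63 = c5 XOR 63 = a6
byte 3: (85 XOR e7) XOR 65 = 62 XOR 65 = 07
byte 4: (79 XOR 59) XOR 73 = 20 XOR 73 = 53
byte 5: (64 XOR 4c) XOR 73 = 28 XOR 73 = 5b
byte 6: (02 XOR 3b) XOR 20 = 39 XOR 20 = 19

1b a8 a6 07 53 5b 19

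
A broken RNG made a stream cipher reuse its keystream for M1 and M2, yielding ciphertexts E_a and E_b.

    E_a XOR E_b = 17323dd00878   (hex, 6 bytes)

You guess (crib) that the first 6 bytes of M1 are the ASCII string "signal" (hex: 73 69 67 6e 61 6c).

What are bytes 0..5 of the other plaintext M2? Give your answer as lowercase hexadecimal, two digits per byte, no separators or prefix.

Since E_a ⊕ E_b = M1 ⊕ M2, XORing with the guessed M1 bytes yields the corresponding M2 bytes: M2 = (E_a ⊕ E_b) ⊕ M1.
17 ^ 73 = 64
32 ^ 69 = 5b
3d ^ 67 = 5a
d0 ^ 6e = be
08 ^ 61 = 69
78 ^ 6c = 14

645b5abe6914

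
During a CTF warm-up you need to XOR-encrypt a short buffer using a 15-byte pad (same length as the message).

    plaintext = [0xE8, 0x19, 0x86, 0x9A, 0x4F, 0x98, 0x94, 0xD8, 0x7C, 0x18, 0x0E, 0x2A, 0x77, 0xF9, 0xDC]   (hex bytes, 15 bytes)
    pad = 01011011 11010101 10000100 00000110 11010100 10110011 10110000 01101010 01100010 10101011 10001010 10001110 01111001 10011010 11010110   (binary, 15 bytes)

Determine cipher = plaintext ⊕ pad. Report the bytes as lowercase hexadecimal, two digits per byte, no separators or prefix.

b3cc029c9b2b24b21eb384a40e630a

XOR is its own inverse, so applying the key byte-wise gives the result directly.
11101000 XOR 01011011 = 10110011
00011001 XOR 11010101 = 11001100
10000110 XOR 10000100 = 00000010
10011010 XOR 00000110 = 10011100
01001111 XOR 11010100 = 10011011
10011000 XOR 10110011 = 00101011
10010100 XOR 10110000 = 00100100
11011000 XOR 01101010 = 10110010
01111100 XOR 01100010 = 00011110
00011000 XOR 10101011 = 10110011
00001110 XOR 10001010 = 10000100
00101010 XOR 10001110 = 10100100
01110111 XOR 01111001 = 00001110
11111001 XOR 10011010 = 01100011
11011100 XOR 11010110 = 00001010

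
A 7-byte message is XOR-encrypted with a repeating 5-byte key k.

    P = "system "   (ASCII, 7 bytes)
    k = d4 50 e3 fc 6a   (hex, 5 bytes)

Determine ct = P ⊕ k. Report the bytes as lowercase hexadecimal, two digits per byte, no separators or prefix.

a72990880fb970

The 5-byte key repeats, so the effective keystream is d4 50 e3 fc 6a d4 50.
byte 0: 73 XOR d4 = a7
byte 1: 79 XOR 50 = 29
byte 2: 73 XOR e3 = 90
byte 3: 74 XOR fc = 88
byte 4: 65 XOR 6a = 0f
byte 5: 6d XOR d4 = b9
byte 6: 20 XOR 50 = 70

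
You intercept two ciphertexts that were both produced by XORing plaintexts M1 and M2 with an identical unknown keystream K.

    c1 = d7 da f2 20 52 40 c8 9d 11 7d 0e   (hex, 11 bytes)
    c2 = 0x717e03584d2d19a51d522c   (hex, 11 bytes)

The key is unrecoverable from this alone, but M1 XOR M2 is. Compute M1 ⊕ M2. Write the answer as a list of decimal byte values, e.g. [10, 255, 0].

c1 ⊕ c2 = (M1 ⊕ K) ⊕ (M2 ⊕ K) = M1 ⊕ M2 — the shared key cancels under XOR.
d7 ^ 71 = a6
da ^ 7e = a4
f2 ^ 03 = f1
20 ^ 58 = 78
52 ^ 4d = 1f
40 ^ 2d = 6d
c8 ^ 19 = d1
9d ^ a5 = 38
11 ^ 1d = 0c
7d ^ 52 = 2f
0e ^ 2c = 22

[166, 164, 241, 120, 31, 109, 209, 56, 12, 47, 34]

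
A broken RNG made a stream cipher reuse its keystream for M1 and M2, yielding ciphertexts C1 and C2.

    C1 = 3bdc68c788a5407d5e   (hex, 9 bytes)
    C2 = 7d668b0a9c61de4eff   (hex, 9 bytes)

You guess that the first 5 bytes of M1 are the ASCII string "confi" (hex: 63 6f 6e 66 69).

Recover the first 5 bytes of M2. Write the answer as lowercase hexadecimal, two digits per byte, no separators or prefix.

25d58dab7d

First, C1 ⊕ C2 = (M1 ⊕ K) ⊕ (M2 ⊕ K) = M1 ⊕ M2, so the key drops out. Then M2 = (M1 ⊕ M2) ⊕ M1 over the first 5 bytes.
byte 0: (3b ^ 7d) ^ 63 = 46 ^ 63 = 25
byte 1: (dc ^ 66) ^ 6f = ba ^ 6f = d5
byte 2: (68 ^ 8b) ^ 6e = e3 ^ 6e = 8d
byte 3: (c7 ^ 0a) ^ 66 = cd ^ 66 = ab
byte 4: (88 ^ 9c) ^ 69 = 14 ^ 69 = 7d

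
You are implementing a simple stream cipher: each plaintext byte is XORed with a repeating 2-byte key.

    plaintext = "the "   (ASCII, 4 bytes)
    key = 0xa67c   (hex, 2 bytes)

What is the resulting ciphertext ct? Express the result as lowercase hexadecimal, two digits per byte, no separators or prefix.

The 2-byte key repeats, so the effective keystream is a6 7c a6 7c.
byte 0: 116 ⊕ 166 = 210
byte 1: 104 ⊕ 124 =  20
byte 2: 101 ⊕ 166 = 195
byte 3:  32 ⊕ 124 =  92

d214c35c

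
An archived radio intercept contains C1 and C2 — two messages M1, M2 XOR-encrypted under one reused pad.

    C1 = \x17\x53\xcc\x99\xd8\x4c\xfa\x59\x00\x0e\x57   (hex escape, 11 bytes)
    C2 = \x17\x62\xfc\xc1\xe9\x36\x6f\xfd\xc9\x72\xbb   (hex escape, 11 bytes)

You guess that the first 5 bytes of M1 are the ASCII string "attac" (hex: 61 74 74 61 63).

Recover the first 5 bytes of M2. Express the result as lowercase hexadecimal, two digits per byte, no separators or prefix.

6145443952

First, C1 ⊕ C2 = (M1 ⊕ K) ⊕ (M2 ⊕ K) = M1 ⊕ M2, so the key drops out. Then M2 = (M1 ⊕ M2) ⊕ M1 over the first 5 bytes.
byte 0: (17 XOR 17) XOR 61 = 00 XOR 61 = 61
byte 1: (53 XOR 62) XOR 74 = 31 XOR 74 = 45
byte 2: (cc XOR fc) XOR 74 = 30 XOR 74 = 44
byte 3: (99 XOR c1) XOR 61 = 58 XOR 61 = 39
byte 4: (d8 XOR e9) XOR 63 = 31 XOR 63 = 52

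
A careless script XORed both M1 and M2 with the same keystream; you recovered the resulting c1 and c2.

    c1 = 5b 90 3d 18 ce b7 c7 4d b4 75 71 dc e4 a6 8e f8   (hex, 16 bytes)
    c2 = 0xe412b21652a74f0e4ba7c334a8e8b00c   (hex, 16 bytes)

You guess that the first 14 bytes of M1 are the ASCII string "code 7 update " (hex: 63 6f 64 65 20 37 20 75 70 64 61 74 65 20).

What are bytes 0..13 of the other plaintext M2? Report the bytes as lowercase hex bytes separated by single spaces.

dc ed eb 6b bc 27 a8 36 8f b6 d3 9c 29 6e

First, c1 ⊕ c2 = (M1 ⊕ K) ⊕ (M2 ⊕ K) = M1 ⊕ M2, so the key drops out. Then M2 = (M1 ⊕ M2) ⊕ M1 over the first 14 bytes.
byte 0: (5b xor e4) xor 63 = bf xor 63 = dc
byte 1: (90 xor 12) xor 6f = 82 xor 6f = ed
byte 2: (3d xor b2) xor 64 = 8f xor 64 = eb
byte 3: (18 xor 16) xor 65 = 0e xor 65 = 6b
byte 4: (ce xor 52) xor 20 = 9c xor 20 = bc
byte 5: (b7 xor a7) xor 37 = 10 xor 37 = 27
byte 6: (c7 xor 4f) xor 20 = 88 xor 20 = a8
byte 7: (4d xor 0e) xor 75 = 43 xor 75 = 36
byte 8: (b4 xor 4b) xor 70 = ff xor 70 = 8f
byte 9: (75 xor a7) xor 64 = d2 xor 64 = b6
byte 10: (71 xor c3) xor 61 = b2 xor 61 = d3
byte 11: (dc xor 34) xor 74 = e8 xor 74 = 9c
byte 12: (e4 xor a8) xor 65 = 4c xor 65 = 29
byte 13: (a6 xor e8) xor 20 = 4e xor 20 = 6e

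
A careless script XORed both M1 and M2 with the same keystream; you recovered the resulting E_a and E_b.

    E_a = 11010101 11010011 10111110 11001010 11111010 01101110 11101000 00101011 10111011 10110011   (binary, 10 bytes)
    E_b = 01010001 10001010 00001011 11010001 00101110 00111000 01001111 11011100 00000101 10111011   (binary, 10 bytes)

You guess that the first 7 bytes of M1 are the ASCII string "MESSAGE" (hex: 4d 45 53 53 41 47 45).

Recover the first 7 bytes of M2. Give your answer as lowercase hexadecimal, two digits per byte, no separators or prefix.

c91ce6489511e2

First, E_a ⊕ E_b = (M1 ⊕ K) ⊕ (M2 ⊕ K) = M1 ⊕ M2, so the key drops out. Then M2 = (M1 ⊕ M2) ⊕ M1 over the first 7 bytes.
byte 0: (d5 xor 51) xor 4d = 84 xor 4d = c9
byte 1: (d3 xor 8a) xor 45 = 59 xor 45 = 1c
byte 2: (be xor 0b) xor 53 = b5 xor 53 = e6
byte 3: (ca xor d1) xor 53 = 1b xor 53 = 48
byte 4: (fa xor 2e) xor 41 = d4 xor 41 = 95
byte 5: (6e xor 38) xor 47 = 56 xor 47 = 11
byte 6: (e8 xor 4f) xor 45 = a7 xor 45 = e2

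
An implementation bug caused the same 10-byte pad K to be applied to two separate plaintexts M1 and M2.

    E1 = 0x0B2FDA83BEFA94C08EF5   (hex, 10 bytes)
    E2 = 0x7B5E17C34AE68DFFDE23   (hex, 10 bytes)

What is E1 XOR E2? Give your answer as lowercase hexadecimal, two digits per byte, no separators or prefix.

E1 ⊕ E2 = (M1 ⊕ K) ⊕ (M2 ⊕ K) = M1 ⊕ M2 — the shared key cancels under XOR.
00001011 XOR 01111011 = 01110000
00101111 XOR 01011110 = 01110001
11011010 XOR 00010111 = 11001101
10000011 XOR 11000011 = 01000000
10111110 XOR 01001010 = 11110100
11111010 XOR 11100110 = 00011100
10010100 XOR 10001101 = 00011001
11000000 XOR 11111111 = 00111111
10001110 XOR 11011110 = 01010000
11110101 XOR 00100011 = 11010110

7071cd40f41c193f50d6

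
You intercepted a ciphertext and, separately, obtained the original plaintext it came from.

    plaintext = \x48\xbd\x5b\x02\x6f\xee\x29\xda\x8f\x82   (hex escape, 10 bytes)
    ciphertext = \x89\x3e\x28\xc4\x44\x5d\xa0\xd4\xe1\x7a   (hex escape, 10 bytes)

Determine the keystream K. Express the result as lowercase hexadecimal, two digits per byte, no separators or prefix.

c18373c62bb3890e6ef8

Since ciphertext = plaintext ⊕ K, XORing both sides with plaintext gives K = plaintext ⊕ ciphertext.
byte 0:  72 ⊕ 137 = 193
byte 1: 189 ⊕  62 = 131
byte 2:  91 ⊕  40 = 115
byte 3:   2 ⊕ 196 = 198
byte 4: 111 ⊕  68 =  43
byte 5: 238 ⊕  93 = 179
byte 6:  41 ⊕ 160 = 137
byte 7: 218 ⊕ 212 =  14
byte 8: 143 ⊕ 225 = 110
byte 9: 130 ⊕ 122 = 248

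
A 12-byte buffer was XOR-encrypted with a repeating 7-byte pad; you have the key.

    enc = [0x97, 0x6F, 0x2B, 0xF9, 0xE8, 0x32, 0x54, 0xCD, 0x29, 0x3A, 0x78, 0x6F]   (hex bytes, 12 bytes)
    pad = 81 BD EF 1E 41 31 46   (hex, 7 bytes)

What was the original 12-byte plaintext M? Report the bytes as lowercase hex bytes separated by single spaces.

16 d2 c4 e7 a9 03 12 4c 94 d5 66 2e

The 7-byte key repeats, so the effective keystream is 81 bd ef 1e 41 31 46 81 bd ef 1e 41.
byte 0: 10010111 xor 10000001 = 00010110
byte 1: 01101111 xor 10111101 = 11010010
byte 2: 00101011 xor 11101111 = 11000100
byte 3: 11111001 xor 00011110 = 11100111
byte 4: 11101000 xor 01000001 = 10101001
byte 5: 00110010 xor 00110001 = 00000011
byte 6: 01010100 xor 01000110 = 00010010
byte 7: 11001101 xor 10000001 = 01001100
byte 8: 00101001 xor 10111101 = 10010100
byte 9: 00111010 xor 11101111 = 11010101
byte 10: 01111000 xor 00011110 = 01100110
byte 11: 01101111 xor 01000001 = 00101110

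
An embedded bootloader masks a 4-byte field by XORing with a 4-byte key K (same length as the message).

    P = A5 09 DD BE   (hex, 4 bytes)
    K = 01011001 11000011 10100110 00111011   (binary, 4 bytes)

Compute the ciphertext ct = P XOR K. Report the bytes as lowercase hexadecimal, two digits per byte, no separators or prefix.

byte 0: a5 ⊕ 59 = fc
byte 1: 09 ⊕ c3 = ca
byte 2: dd ⊕ a6 = 7b
byte 3: be ⊕ 3b = 85

fcca7b85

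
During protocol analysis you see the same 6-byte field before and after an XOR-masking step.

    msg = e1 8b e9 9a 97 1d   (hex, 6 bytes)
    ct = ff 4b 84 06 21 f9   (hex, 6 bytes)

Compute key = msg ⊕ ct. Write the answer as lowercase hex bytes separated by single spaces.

Since ct = msg ⊕ key, XORing both sides with msg gives key = msg ⊕ ct.
byte 0: e1 XOR ff = 1e
byte 1: 8b XOR 4b = c0
byte 2: e9 XOR 84 = 6d
byte 3: 9a XOR 06 = 9c
byte 4: 97 XOR 21 = b6
byte 5: 1d XOR f9 = e4

1e c0 6d 9c b6 e4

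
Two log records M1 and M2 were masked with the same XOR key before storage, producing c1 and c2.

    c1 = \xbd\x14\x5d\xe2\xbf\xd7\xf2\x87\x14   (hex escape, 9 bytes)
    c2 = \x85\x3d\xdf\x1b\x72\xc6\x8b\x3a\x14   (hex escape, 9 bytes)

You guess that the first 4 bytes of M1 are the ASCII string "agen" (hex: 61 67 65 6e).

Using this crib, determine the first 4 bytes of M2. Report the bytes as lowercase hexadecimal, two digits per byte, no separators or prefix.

First, c1 ⊕ c2 = (M1 ⊕ K) ⊕ (M2 ⊕ K) = M1 ⊕ M2, so the key drops out. Then M2 = (M1 ⊕ M2) ⊕ M1 over the first 4 bytes.
byte 0: (bd xor 85) xor 61 = 38 xor 61 = 59
byte 1: (14 xor 3d) xor 67 = 29 xor 67 = 4e
byte 2: (5d xor df) xor 65 = 82 xor 65 = e7
byte 3: (e2 xor 1b) xor 6e = f9 xor 6e = 97

594ee797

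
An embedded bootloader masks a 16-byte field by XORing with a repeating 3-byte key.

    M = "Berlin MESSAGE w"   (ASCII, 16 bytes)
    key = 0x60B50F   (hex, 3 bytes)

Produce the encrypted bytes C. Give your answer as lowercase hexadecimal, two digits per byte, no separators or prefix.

The 3-byte key repeats, so the effective keystream is 60 b5 0f 60 b5 0f 60 b5 0f 60 b5 0f 60 b5 0f 60.
byte 0: 42 ^ 60 = 22
byte 1: 65 ^ b5 = d0
byte 2: 72 ^ 0f = 7d
byte 3: 6c ^ 60 = 0c
byte 4: 69 ^ b5 = dc
byte 5: 6e ^ 0f = 61
byte 6: 20 ^ 60 = 40
byte 7: 4d ^ b5 = f8
byte 8: 45 ^ 0f = 4a
byte 9: 53 ^ 60 = 33
byte 10: 53 ^ b5 = e6
byte 11: 41 ^ 0f = 4e
byte 12: 47 ^ 60 = 27
byte 13: 45 ^ b5 = f0
byte 14: 20 ^ 0f = 2f
byte 15: 77 ^ 60 = 17

22d07d0cdc6140f84a33e64e27f02f17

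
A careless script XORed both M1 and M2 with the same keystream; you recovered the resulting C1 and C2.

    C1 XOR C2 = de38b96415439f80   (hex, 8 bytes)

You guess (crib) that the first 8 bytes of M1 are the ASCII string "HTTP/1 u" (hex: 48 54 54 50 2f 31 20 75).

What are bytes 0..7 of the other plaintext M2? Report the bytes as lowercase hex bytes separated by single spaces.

96 6c ed 34 3a 72 bf f5

Since C1 ⊕ C2 = M1 ⊕ M2, XORing with the guessed M1 bytes yields the corresponding M2 bytes: M2 = (C1 ⊕ C2) ⊕ M1.
byte 0: de xor 48 = 96
byte 1: 38 xor 54 = 6c
byte 2: b9 xor 54 = ed
byte 3: 64 xor 50 = 34
byte 4: 15 xor 2f = 3a
byte 5: 43 xor 31 = 72
byte 6: 9f xor 20 = bf
byte 7: 80 xor 75 = f5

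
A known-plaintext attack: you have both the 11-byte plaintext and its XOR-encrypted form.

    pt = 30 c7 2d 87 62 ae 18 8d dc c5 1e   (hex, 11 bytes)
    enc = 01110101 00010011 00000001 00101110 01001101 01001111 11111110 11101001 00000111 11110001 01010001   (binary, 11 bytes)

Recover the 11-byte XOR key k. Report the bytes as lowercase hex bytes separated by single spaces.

45 d4 2c a9 2f e1 e6 64 db 34 4f

Since enc = pt ⊕ k, XORing both sides with pt gives k = pt ⊕ enc.
30 xor 75 = 45
c7 xor 13 = d4
2d xor 01 = 2c
87 xor 2e = a9
62 xor 4d = 2f
ae xor 4f = e1
18 xor fe = e6
8d xor e9 = 64
dc xor 07 = db
c5 xor f1 = 34
1e xor 51 = 4f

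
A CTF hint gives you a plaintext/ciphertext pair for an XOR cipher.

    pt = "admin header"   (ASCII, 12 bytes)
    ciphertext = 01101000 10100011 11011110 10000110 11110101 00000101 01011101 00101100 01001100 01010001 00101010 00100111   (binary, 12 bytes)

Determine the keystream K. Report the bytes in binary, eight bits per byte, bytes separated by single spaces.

00001001 11000111 10110011 11101111 10011011 00100101 00110101 01001001 00101101 00110101 01001111 01010101

Since ciphertext = pt ⊕ K, XORing both sides with pt gives K = pt ⊕ ciphertext.
61 xor 68 = 09
64 xor a3 = c7
6d xor de = b3
69 xor 86 = ef
6e xor f5 = 9b
20 xor 05 = 25
68 xor 5d = 35
65 xor 2c = 49
61 xor 4c = 2d
64 xor 51 = 35
65 xor 2a = 4f
72 xor 27 = 55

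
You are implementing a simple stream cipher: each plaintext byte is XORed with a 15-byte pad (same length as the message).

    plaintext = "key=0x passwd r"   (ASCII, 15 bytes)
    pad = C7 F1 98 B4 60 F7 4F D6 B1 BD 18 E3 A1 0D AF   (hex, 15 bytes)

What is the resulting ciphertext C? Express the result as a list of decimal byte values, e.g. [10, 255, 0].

[172, 148, 225, 137, 80, 143, 111, 166, 208, 206, 107, 148, 197, 45, 221]

6b ⊕ c7 = ac
65 ⊕ f1 = 94
79 ⊕ 98 = e1
3d ⊕ b4 = 89
30 ⊕ 60 = 50
78 ⊕ f7 = 8f
20 ⊕ 4f = 6f
70 ⊕ d6 = a6
61 ⊕ b1 = d0
73 ⊕ bd = ce
73 ⊕ 18 = 6b
77 ⊕ e3 = 94
64 ⊕ a1 = c5
20 ⊕ 0d = 2d
72 ⊕ af = dd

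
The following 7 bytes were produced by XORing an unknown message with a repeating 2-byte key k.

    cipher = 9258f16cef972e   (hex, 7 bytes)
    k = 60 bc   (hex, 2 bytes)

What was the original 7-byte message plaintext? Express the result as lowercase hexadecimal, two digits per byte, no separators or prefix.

The 2-byte key repeats, so the effective keystream is 60 bc 60 bc 60 bc 60.
byte 0: 146 ^  96 = 242
byte 1:  88 ^ 188 = 228
byte 2: 241 ^  96 = 145
byte 3: 108 ^ 188 = 208
byte 4: 239 ^  96 = 143
byte 5: 151 ^ 188 =  43
byte 6:  46 ^  96 =  78

f2e491d08f2b4e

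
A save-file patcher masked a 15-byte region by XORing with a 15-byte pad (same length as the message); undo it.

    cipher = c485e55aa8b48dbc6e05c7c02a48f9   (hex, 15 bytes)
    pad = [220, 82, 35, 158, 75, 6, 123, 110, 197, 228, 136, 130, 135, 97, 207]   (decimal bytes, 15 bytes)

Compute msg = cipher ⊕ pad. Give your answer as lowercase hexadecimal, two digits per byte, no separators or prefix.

18d7c6c4e3b2f6d2abe14f42ad2936

XOR is its own inverse, so applying the key byte-wise gives the result directly.
196 ^ 220 =  24
133 ^  82 = 215
229 ^  35 = 198
 90 ^ 158 = 196
168 ^  75 = 227
180 ^   6 = 178
141 ^ 123 = 246
188 ^ 110 = 210
110 ^ 197 = 171
  5 ^ 228 = 225
199 ^ 136 =  79
192 ^ 130 =  66
 42 ^ 135 = 173
 72 ^  97 =  41
249 ^ 207 =  54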